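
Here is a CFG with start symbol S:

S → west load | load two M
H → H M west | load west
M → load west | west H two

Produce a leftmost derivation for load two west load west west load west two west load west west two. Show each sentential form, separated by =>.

S => load two M   [S → load two M]
load two M => load two west H two   [M → west H two]
load two west H two => load two west H M west two   [H → H M west]
load two west H M west two => load two west H M west M west two   [H → H M west]
load two west H M west M west two => load two west load west M west M west two   [H → load west]
load two west load west M west M west two => load two west load west west H two west M west two   [M → west H two]
load two west load west west H two west M west two => load two west load west west load west two west M west two   [H → load west]
load two west load west west load west two west M west two => load two west load west west load west two west load west west two   [M → load west]

S => load two M => load two west H two => load two west H M west two => load two west H M west M west two => load two west load west M west M west two => load two west load west west H two west M west two => load two west load west west load west two west M west two => load two west load west west load west two west load west west two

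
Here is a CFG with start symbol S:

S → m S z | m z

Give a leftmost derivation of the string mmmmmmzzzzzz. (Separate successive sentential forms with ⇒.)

S ⇒ mSz ⇒ mmSzz ⇒ mmmSzzz ⇒ mmmmSzzzz ⇒ mmmmmSzzzzz ⇒ mmmmmmzzzzzz

S ⇒ mSz   [S → m S z]
mSz ⇒ mmSzz   [S → m S z]
mmSzz ⇒ mmmSzzz   [S → m S z]
mmmSzzz ⇒ mmmmSzzzz   [S → m S z]
mmmmSzzzz ⇒ mmmmmSzzzzz   [S → m S z]
mmmmmSzzzzz ⇒ mmmmmmzzzzzz   [S → m z]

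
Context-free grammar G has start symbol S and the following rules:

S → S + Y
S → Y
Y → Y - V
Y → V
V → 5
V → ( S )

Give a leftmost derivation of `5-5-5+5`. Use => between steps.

S => S+Y => Y+Y => Y-V+Y => Y-V-V+Y => V-V-V+Y => 5-V-V+Y => 5-5-V+Y => 5-5-5+Y => 5-5-5+V => 5-5-5+5

S => S+Y   [S → S + Y]
S+Y => Y+Y   [S → Y]
Y+Y => Y-V+Y   [Y → Y - V]
Y-V+Y => Y-V-V+Y   [Y → Y - V]
Y-V-V+Y => V-V-V+Y   [Y → V]
V-V-V+Y => 5-V-V+Y   [V → 5]
5-V-V+Y => 5-5-V+Y   [V → 5]
5-5-V+Y => 5-5-5+Y   [V → 5]
5-5-5+Y => 5-5-5+V   [Y → V]
5-5-5+V => 5-5-5+5   [V → 5]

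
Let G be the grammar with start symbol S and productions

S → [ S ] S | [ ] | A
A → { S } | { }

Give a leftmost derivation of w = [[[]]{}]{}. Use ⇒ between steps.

S ⇒ [S]S   [S → [ S ] S]
[S]S ⇒ [[S]S]S   [S → [ S ] S]
[[S]S]S ⇒ [[[]]S]S   [S → [ ]]
[[[]]S]S ⇒ [[[]]A]S   [S → A]
[[[]]A]S ⇒ [[[]]{}]S   [A → { }]
[[[]]{}]S ⇒ [[[]]{}]A   [S → A]
[[[]]{}]A ⇒ [[[]]{}]{}   [A → { }]

S ⇒ [S]S ⇒ [[S]S]S ⇒ [[[]]S]S ⇒ [[[]]A]S ⇒ [[[]]{}]S ⇒ [[[]]{}]A ⇒ [[[]]{}]{}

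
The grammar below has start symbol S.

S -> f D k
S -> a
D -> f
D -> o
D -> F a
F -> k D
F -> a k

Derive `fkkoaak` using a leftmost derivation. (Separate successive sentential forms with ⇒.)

S ⇒ fDk ⇒ fFak ⇒ fkDak ⇒ fkFaak ⇒ fkkDaak ⇒ fkkoaak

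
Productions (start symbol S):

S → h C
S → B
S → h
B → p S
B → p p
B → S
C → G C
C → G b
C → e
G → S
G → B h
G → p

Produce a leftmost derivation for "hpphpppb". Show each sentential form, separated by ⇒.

S ⇒ hC ⇒ hGC ⇒ hBhC ⇒ hpphC ⇒ hpphGC ⇒ hpphSC ⇒ hpphBC ⇒ hpphppC ⇒ hpphppGb ⇒ hpphpppb

S ⇒ hC   [S → h C]
hC ⇒ hGC   [C → G C]
hGC ⇒ hBhC   [G → B h]
hBhC ⇒ hpphC   [B → p p]
hpphC ⇒ hpphGC   [C → G C]
hpphGC ⇒ hpphSC   [G → S]
hpphSC ⇒ hpphBC   [S → B]
hpphBC ⇒ hpphppC   [B → p p]
hpphppC ⇒ hpphppGb   [C → G b]
hpphppGb ⇒ hpphpppb   [G → p]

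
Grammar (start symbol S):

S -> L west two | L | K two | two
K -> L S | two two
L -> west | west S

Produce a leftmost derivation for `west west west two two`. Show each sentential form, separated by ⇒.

S ⇒ K two ⇒ L S two ⇒ west S two ⇒ west L west two two ⇒ west west west two two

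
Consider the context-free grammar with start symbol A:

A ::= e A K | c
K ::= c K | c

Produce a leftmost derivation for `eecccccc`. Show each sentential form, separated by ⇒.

A ⇒ eAK   [A ::= e A K]
eAK ⇒ eeAKK   [A ::= e A K]
eeAKK ⇒ eecKK   [A ::= c]
eecKK ⇒ eeccKK   [K ::= c K]
eeccKK ⇒ eecccK   [K ::= c]
eecccK ⇒ eeccccK   [K ::= c K]
eeccccK ⇒ eecccccK   [K ::= c K]
eecccccK ⇒ eecccccc   [K ::= c]

A ⇒ eAK ⇒ eeAKK ⇒ eecKK ⇒ eeccKK ⇒ eecccK ⇒ eeccccK ⇒ eecccccK ⇒ eecccccc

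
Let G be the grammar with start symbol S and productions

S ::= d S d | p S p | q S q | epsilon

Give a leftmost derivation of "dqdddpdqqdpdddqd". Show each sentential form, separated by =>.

S => dSd   [S ::= d S d]
dSd => dqSqd   [S ::= q S q]
dqSqd => dqdSdqd   [S ::= d S d]
dqdSdqd => dqddSddqd   [S ::= d S d]
dqddSddqd => dqdddSdddqd   [S ::= d S d]
dqdddSdddqd => dqdddpSpdddqd   [S ::= p S p]
dqdddpSpdddqd => dqdddpdSdpdddqd   [S ::= d S d]
dqdddpdSdpdddqd => dqdddpdqSqdpdddqd   [S ::= q S q]
dqdddpdqSqdpdddqd => dqdddpdqqdpdddqd   [S ::= epsilon]

S => dSd => dqSqd => dqdSdqd => dqddSddqd => dqdddSdddqd => dqdddpSpdddqd => dqdddpdSdpdddqd => dqdddpdqSqdpdddqd => dqdddpdqqdpdddqd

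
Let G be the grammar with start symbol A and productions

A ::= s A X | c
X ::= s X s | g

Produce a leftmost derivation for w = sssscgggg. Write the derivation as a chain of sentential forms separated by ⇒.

A ⇒ sAX ⇒ ssAXX ⇒ sssAXXX ⇒ ssssAXXXX ⇒ sssscXXXX ⇒ sssscgXXX ⇒ sssscggXX ⇒ sssscgggX ⇒ sssscgggg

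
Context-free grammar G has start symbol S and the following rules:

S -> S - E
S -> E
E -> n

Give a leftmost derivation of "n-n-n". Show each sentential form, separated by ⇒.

S ⇒ S-E ⇒ S-E-E ⇒ E-E-E ⇒ n-E-E ⇒ n-n-E ⇒ n-n-n

S ⇒ S-E   [S -> S - E]
S-E ⇒ S-E-E   [S -> S - E]
S-E-E ⇒ E-E-E   [S -> E]
E-E-E ⇒ n-E-E   [E -> n]
n-E-E ⇒ n-n-E   [E -> n]
n-n-E ⇒ n-n-n   [E -> n]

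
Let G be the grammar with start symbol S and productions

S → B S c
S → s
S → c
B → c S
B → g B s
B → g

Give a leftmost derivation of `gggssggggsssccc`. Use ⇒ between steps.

S ⇒ BSc   [S → B S c]
BSc ⇒ gBsSc   [B → g B s]
gBsSc ⇒ ggBssSc   [B → g B s]
ggBssSc ⇒ gggssSc   [B → g]
gggssSc ⇒ gggssBScc   [S → B S c]
gggssBScc ⇒ gggssgBsScc   [B → g B s]
gggssgBsScc ⇒ gggssggBssScc   [B → g B s]
gggssggBssScc ⇒ gggssgggBsssScc   [B → g B s]
gggssgggBsssScc ⇒ gggssggggsssScc   [B → g]
gggssggggsssScc ⇒ gggssggggsssccc   [S → c]

S ⇒ BSc ⇒ gBsSc ⇒ ggBssSc ⇒ gggssSc ⇒ gggssBScc ⇒ gggssgBsScc ⇒ gggssggBssScc ⇒ gggssgggBsssScc ⇒ gggssggggsssScc ⇒ gggssggggsssccc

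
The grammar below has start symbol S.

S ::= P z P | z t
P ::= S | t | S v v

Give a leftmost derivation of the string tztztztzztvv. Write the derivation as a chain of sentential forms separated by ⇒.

S ⇒ PzP ⇒ SzP ⇒ PzPzP ⇒ SzPzP ⇒ PzPzPzP ⇒ SzPzPzP ⇒ PzPzPzPzP ⇒ tzPzPzPzP ⇒ tztzPzPzP ⇒ tztztzPzP ⇒ tztztztzP ⇒ tztztztzSvv ⇒ tztztztzztvv

S ⇒ PzP   [S ::= P z P]
PzP ⇒ SzP   [P ::= S]
SzP ⇒ PzPzP   [S ::= P z P]
PzPzP ⇒ SzPzP   [P ::= S]
SzPzP ⇒ PzPzPzP   [S ::= P z P]
PzPzPzP ⇒ SzPzPzP   [P ::= S]
SzPzPzP ⇒ PzPzPzPzP   [S ::= P z P]
PzPzPzPzP ⇒ tzPzPzPzP   [P ::= t]
tzPzPzPzP ⇒ tztzPzPzP   [P ::= t]
tztzPzPzP ⇒ tztztzPzP   [P ::= t]
tztztzPzP ⇒ tztztztzP   [P ::= t]
tztztztzP ⇒ tztztztzSvv   [P ::= S v v]
tztztztzSvv ⇒ tztztztzztvv   [S ::= z t]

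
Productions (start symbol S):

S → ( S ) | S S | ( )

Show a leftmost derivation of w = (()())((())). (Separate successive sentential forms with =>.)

S => SS   [S → S S]
SS => (S)S   [S → ( S )]
(S)S => (SS)S   [S → S S]
(SS)S => (()S)S   [S → ( )]
(()S)S => (()())S   [S → ( )]
(()())S => (()())(S)   [S → ( S )]
(()())(S) => (()())((S))   [S → ( S )]
(()())((S)) => (()())((()))   [S → ( )]

S => SS => (S)S => (SS)S => (()S)S => (()())S => (()())(S) => (()())((S)) => (()())((()))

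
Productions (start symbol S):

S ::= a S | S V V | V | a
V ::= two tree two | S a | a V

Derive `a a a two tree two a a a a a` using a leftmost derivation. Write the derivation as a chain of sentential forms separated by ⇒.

S ⇒ V ⇒ S a ⇒ a S a ⇒ a S V V a ⇒ a a V V a ⇒ a a a V V a ⇒ a a a S a V a ⇒ a a a V a V a ⇒ a a a two tree two a V a ⇒ a a a two tree two a a V a ⇒ a a a two tree two a a S a a ⇒ a a a two tree two a a a a a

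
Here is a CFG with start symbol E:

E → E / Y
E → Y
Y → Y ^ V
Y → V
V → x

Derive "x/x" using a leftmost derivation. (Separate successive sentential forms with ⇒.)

E ⇒ E/Y   [E → E / Y]
E/Y ⇒ Y/Y   [E → Y]
Y/Y ⇒ V/Y   [Y → V]
V/Y ⇒ x/Y   [V → x]
x/Y ⇒ x/V   [Y → V]
x/V ⇒ x/x   [V → x]

E ⇒ E/Y ⇒ Y/Y ⇒ V/Y ⇒ x/Y ⇒ x/V ⇒ x/x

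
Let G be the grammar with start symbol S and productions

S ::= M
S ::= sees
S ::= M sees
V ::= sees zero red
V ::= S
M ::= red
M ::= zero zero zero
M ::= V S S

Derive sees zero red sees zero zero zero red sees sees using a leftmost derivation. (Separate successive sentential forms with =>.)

S => M   [S ::= M]
M => V S S   [M ::= V S S]
V S S => S S S   [V ::= S]
S S S => M S S   [S ::= M]
M S S => V S S S S   [M ::= V S S]
V S S S S => sees zero red S S S S   [V ::= sees zero red]
sees zero red S S S S => sees zero red sees S S S   [S ::= sees]
sees zero red sees S S S => sees zero red sees M S S   [S ::= M]
sees zero red sees M S S => sees zero red sees zero zero zero S S   [M ::= zero zero zero]
sees zero red sees zero zero zero S S => sees zero red sees zero zero zero M sees S   [S ::= M sees]
sees zero red sees zero zero zero M sees S => sees zero red sees zero zero zero red sees S   [M ::= red]
sees zero red sees zero zero zero red sees S => sees zero red sees zero zero zero red sees sees   [S ::= sees]

S => M => V S S => S S S => M S S => V S S S S => sees zero red S S S S => sees zero red sees S S S => sees zero red sees M S S => sees zero red sees zero zero zero S S => sees zero red sees zero zero zero M sees S => sees zero red sees zero zero zero red sees S => sees zero red sees zero zero zero red sees sees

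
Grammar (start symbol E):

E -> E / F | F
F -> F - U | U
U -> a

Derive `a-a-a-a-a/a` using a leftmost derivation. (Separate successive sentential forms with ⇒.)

E ⇒ E/F   [E -> E / F]
E/F ⇒ F/F   [E -> F]
F/F ⇒ F-U/F   [F -> F - U]
F-U/F ⇒ F-U-U/F   [F -> F - U]
F-U-U/F ⇒ F-U-U-U/F   [F -> F - U]
F-U-U-U/F ⇒ F-U-U-U-U/F   [F -> F - U]
F-U-U-U-U/F ⇒ U-U-U-U-U/F   [F -> U]
U-U-U-U-U/F ⇒ a-U-U-U-U/F   [U -> a]
a-U-U-U-U/F ⇒ a-a-U-U-U/F   [U -> a]
a-a-U-U-U/F ⇒ a-a-a-U-U/F   [U -> a]
a-a-a-U-U/F ⇒ a-a-a-a-U/F   [U -> a]
a-a-a-a-U/F ⇒ a-a-a-a-a/F   [U -> a]
a-a-a-a-a/F ⇒ a-a-a-a-a/U   [F -> U]
a-a-a-a-a/U ⇒ a-a-a-a-a/a   [U -> a]

E⇒E/F⇒F/F⇒F-U/F⇒F-U-U/F⇒F-U-U-U/F⇒F-U-U-U-U/F⇒U-U-U-U-U/F⇒a-U-U-U-U/F⇒a-a-U-U-U/F⇒a-a-a-U-U/F⇒a-a-a-a-U/F⇒a-a-a-a-a/F⇒a-a-a-a-a/U⇒a-a-a-a-a/a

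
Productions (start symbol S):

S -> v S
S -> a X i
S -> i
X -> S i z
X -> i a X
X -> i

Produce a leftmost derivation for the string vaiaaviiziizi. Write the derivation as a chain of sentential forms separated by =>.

S => vS   [S -> v S]
vS => vaXi   [S -> a X i]
vaXi => vaiaXi   [X -> i a X]
vaiaXi => vaiaSizi   [X -> S i z]
vaiaSizi => vaiaaXiizi   [S -> a X i]
vaiaaXiizi => vaiaaSiziizi   [X -> S i z]
vaiaaSiziizi => vaiaavSiziizi   [S -> v S]
vaiaavSiziizi => vaiaaviiziizi   [S -> i]

S=>vS=>vaXi=>vaiaXi=>vaiaSizi=>vaiaaXiizi=>vaiaaSiziizi=>vaiaavSiziizi=>vaiaaviiziizi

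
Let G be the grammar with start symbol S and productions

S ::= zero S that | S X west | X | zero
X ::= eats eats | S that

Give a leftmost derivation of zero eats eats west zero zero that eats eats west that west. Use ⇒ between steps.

S ⇒ S X west ⇒ S X west X west ⇒ zero X west X west ⇒ zero eats eats west X west ⇒ zero eats eats west S that west ⇒ zero eats eats west S X west that west ⇒ zero eats eats west zero S that X west that west ⇒ zero eats eats west zero zero that X west that west ⇒ zero eats eats west zero zero that eats eats west that west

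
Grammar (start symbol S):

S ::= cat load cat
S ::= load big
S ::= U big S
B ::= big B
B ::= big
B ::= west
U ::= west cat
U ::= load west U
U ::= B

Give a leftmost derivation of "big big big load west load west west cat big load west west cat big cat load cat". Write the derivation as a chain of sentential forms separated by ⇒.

S ⇒ U big S   [S ::= U big S]
U big S ⇒ B big S   [U ::= B]
B big S ⇒ big B big S   [B ::= big B]
big B big S ⇒ big big big S   [B ::= big]
big big big S ⇒ big big big U big S   [S ::= U big S]
big big big U big S ⇒ big big big load west U big S   [U ::= load west U]
big big big load west U big S ⇒ big big big load west load west U big S   [U ::= load west U]
big big big load west load west U big S ⇒ big big big load west load west west cat big S   [U ::= west cat]
big big big load west load west west cat big S ⇒ big big big load west load west west cat big U big S   [S ::= U big S]
big big big load west load west west cat big U big S ⇒ big big big load west load west west cat big load west U big S   [U ::= load west U]
big big big load west load west west cat big load west U big S ⇒ big big big load west load west west cat big load west west cat big S   [U ::= west cat]
big big big load west load west west cat big load west west cat big S ⇒ big big big load west load west west cat big load west west cat big cat load cat   [S ::= cat load cat]

S ⇒ U big S ⇒ B big S ⇒ big B big S ⇒ big big big S ⇒ big big big U big S ⇒ big big big load west U big S ⇒ big big big load west load west U big S ⇒ big big big load west load west west cat big S ⇒ big big big load west load west west cat big U big S ⇒ big big big load west load west west cat big load west U big S ⇒ big big big load west load west west cat big load west west cat big S ⇒ big big big load west load west west cat big load west west cat big cat load cat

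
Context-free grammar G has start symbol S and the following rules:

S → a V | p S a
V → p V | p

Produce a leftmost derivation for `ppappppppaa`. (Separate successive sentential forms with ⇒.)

S ⇒ pSa ⇒ ppSaa ⇒ ppaVaa ⇒ ppapVaa ⇒ ppappVaa ⇒ ppapppVaa ⇒ ppappppVaa ⇒ ppapppppVaa ⇒ ppappppppaa

S ⇒ pSa   [S → p S a]
pSa ⇒ ppSaa   [S → p S a]
ppSaa ⇒ ppaVaa   [S → a V]
ppaVaa ⇒ ppapVaa   [V → p V]
ppapVaa ⇒ ppappVaa   [V → p V]
ppappVaa ⇒ ppapppVaa   [V → p V]
ppapppVaa ⇒ ppappppVaa   [V → p V]
ppappppVaa ⇒ ppapppppVaa   [V → p V]
ppapppppVaa ⇒ ppappppppaa   [V → p]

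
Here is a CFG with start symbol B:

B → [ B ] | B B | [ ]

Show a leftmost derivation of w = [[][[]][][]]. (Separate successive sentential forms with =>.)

B => [B] => [BB] => [[]B] => [[]BB] => [[]BBB] => [[][B]BB] => [[][[]]BB] => [[][[]][]B] => [[][[]][][]]

B => [B]   [B → [ B ]]
[B] => [BB]   [B → B B]
[BB] => [[]B]   [B → [ ]]
[[]B] => [[]BB]   [B → B B]
[[]BB] => [[]BBB]   [B → B B]
[[]BBB] => [[][B]BB]   [B → [ B ]]
[[][B]BB] => [[][[]]BB]   [B → [ ]]
[[][[]]BB] => [[][[]][]B]   [B → [ ]]
[[][[]][]B] => [[][[]][][]]   [B → [ ]]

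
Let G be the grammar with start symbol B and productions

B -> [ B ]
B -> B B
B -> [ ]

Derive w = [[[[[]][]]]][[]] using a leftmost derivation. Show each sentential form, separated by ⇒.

B ⇒ BB ⇒ [B]B ⇒ [[B]]B ⇒ [[[B]]]B ⇒ [[[BB]]]B ⇒ [[[[B]B]]]B ⇒ [[[[[]]B]]]B ⇒ [[[[[]][]]]]B ⇒ [[[[[]][]]]][B] ⇒ [[[[[]][]]]][[]]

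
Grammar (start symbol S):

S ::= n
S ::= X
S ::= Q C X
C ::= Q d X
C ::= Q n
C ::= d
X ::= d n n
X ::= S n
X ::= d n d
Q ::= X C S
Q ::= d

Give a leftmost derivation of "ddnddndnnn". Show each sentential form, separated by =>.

S => QCX   [S ::= Q C X]
QCX => dCX   [Q ::= d]
dCX => dQnX   [C ::= Q n]
dQnX => ddnX   [Q ::= d]
ddnX => ddnSn   [X ::= S n]
ddnSn => ddnQCXn   [S ::= Q C X]
ddnQCXn => ddndCXn   [Q ::= d]
ddndCXn => ddndQnXn   [C ::= Q n]
ddndQnXn => ddnddnXn   [Q ::= d]
ddnddnXn => ddnddndnnn   [X ::= d n n]

S => QCX => dCX => dQnX => ddnX => ddnSn => ddnQCXn => ddndCXn => ddndQnXn => ddnddnXn => ddnddndnnn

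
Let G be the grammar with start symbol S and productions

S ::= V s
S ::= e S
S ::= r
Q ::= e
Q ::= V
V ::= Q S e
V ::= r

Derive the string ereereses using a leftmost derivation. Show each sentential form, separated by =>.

S => eS => eVs => eQSes => eVSes => erSes => ereSes => ereVses => ereQSeses => ereeSeses => ereereses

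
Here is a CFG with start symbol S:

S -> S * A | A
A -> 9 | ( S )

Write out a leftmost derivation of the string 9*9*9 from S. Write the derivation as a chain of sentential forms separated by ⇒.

S ⇒ S*A ⇒ S*A*A ⇒ A*A*A ⇒ 9*A*A ⇒ 9*9*A ⇒ 9*9*9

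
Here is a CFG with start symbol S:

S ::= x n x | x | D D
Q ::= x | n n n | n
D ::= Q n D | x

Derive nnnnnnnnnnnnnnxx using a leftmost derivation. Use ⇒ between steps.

S ⇒ DD   [S ::= D D]
DD ⇒ QnDD   [D ::= Q n D]
QnDD ⇒ nnDD   [Q ::= n]
nnDD ⇒ nnQnDD   [D ::= Q n D]
nnQnDD ⇒ nnnnDD   [Q ::= n]
nnnnDD ⇒ nnnnQnDD   [D ::= Q n D]
nnnnQnDD ⇒ nnnnnnnnDD   [Q ::= n n n]
nnnnnnnnDD ⇒ nnnnnnnnQnDD   [D ::= Q n D]
nnnnnnnnQnDD ⇒ nnnnnnnnnnnnDD   [Q ::= n n n]
nnnnnnnnnnnnDD ⇒ nnnnnnnnnnnnQnDD   [D ::= Q n D]
nnnnnnnnnnnnQnDD ⇒ nnnnnnnnnnnnnnDD   [Q ::= n]
nnnnnnnnnnnnnnDD ⇒ nnnnnnnnnnnnnnxD   [D ::= x]
nnnnnnnnnnnnnnxD ⇒ nnnnnnnnnnnnnnxx   [D ::= x]

S ⇒ DD ⇒ QnDD ⇒ nnDD ⇒ nnQnDD ⇒ nnnnDD ⇒ nnnnQnDD ⇒ nnnnnnnnDD ⇒ nnnnnnnnQnDD ⇒ nnnnnnnnnnnnDD ⇒ nnnnnnnnnnnnQnDD ⇒ nnnnnnnnnnnnnnDD ⇒ nnnnnnnnnnnnnnxD ⇒ nnnnnnnnnnnnnnxx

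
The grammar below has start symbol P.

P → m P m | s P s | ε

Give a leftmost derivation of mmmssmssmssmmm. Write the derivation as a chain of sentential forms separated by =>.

P => mPm   [P → m P m]
mPm => mmPmm   [P → m P m]
mmPmm => mmmPmmm   [P → m P m]
mmmPmmm => mmmsPsmmm   [P → s P s]
mmmsPsmmm => mmmssPssmmm   [P → s P s]
mmmssPssmmm => mmmssmPmssmmm   [P → m P m]
mmmssmPmssmmm => mmmssmsPsmssmmm   [P → s P s]
mmmssmsPsmssmmm => mmmssmssmssmmm   [P → ε]

P => mPm => mmPmm => mmmPmmm => mmmsPsmmm => mmmssPssmmm => mmmssmPmssmmm => mmmssmsPsmssmmm => mmmssmssmssmmm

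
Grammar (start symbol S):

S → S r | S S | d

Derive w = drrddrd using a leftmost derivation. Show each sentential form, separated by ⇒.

S ⇒ SS   [S → S S]
SS ⇒ SrS   [S → S r]
SrS ⇒ SSrS   [S → S S]
SSrS ⇒ SSSrS   [S → S S]
SSSrS ⇒ SrSSrS   [S → S r]
SrSSrS ⇒ SrrSSrS   [S → S r]
SrrSSrS ⇒ drrSSrS   [S → d]
drrSSrS ⇒ drrdSrS   [S → d]
drrdSrS ⇒ drrddrS   [S → d]
drrddrS ⇒ drrddrd   [S → d]

S ⇒ SS ⇒ SrS ⇒ SSrS ⇒ SSSrS ⇒ SrSSrS ⇒ SrrSSrS ⇒ drrSSrS ⇒ drrdSrS ⇒ drrddrS ⇒ drrddrd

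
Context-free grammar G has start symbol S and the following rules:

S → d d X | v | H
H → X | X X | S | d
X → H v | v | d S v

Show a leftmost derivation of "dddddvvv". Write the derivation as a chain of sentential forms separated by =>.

S => ddX   [S → d d X]
ddX => ddHv   [X → H v]
ddHv => ddSv   [H → S]
ddSv => ddddXv   [S → d d X]
ddddXv => dddddSvv   [X → d S v]
dddddSvv => dddddHvv   [S → H]
dddddHvv => dddddXvv   [H → X]
dddddXvv => dddddvvv   [X → v]

S => ddX => ddHv => ddSv => ddddXv => dddddSvv => dddddHvv => dddddXvv => dddddvvv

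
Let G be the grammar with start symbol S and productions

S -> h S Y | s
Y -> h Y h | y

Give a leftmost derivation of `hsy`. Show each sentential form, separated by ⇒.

S⇒hSY⇒hsY⇒hsy

S ⇒ hSY   [S -> h S Y]
hSY ⇒ hsY   [S -> s]
hsY ⇒ hsy   [Y -> y]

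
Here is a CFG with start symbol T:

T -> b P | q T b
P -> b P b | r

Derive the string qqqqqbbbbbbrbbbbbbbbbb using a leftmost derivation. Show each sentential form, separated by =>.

T => qTb => qqTbb => qqqTbbb => qqqqTbbbb => qqqqqTbbbbb => qqqqqbPbbbbb => qqqqqbbPbbbbbb => qqqqqbbbPbbbbbbb => qqqqqbbbbPbbbbbbbb => qqqqqbbbbbPbbbbbbbbb => qqqqqbbbbbbPbbbbbbbbbb => qqqqqbbbbbbrbbbbbbbbbb

T => qTb   [T -> q T b]
qTb => qqTbb   [T -> q T b]
qqTbb => qqqTbbb   [T -> q T b]
qqqTbbb => qqqqTbbbb   [T -> q T b]
qqqqTbbbb => qqqqqTbbbbb   [T -> q T b]
qqqqqTbbbbb => qqqqqbPbbbbb   [T -> b P]
qqqqqbPbbbbb => qqqqqbbPbbbbbb   [P -> b P b]
qqqqqbbPbbbbbb => qqqqqbbbPbbbbbbb   [P -> b P b]
qqqqqbbbPbbbbbbb => qqqqqbbbbPbbbbbbbb   [P -> b P b]
qqqqqbbbbPbbbbbbbb => qqqqqbbbbbPbbbbbbbbb   [P -> b P b]
qqqqqbbbbbPbbbbbbbbb => qqqqqbbbbbbPbbbbbbbbbb   [P -> b P b]
qqqqqbbbbbbPbbbbbbbbbb => qqqqqbbbbbbrbbbbbbbbbb   [P -> r]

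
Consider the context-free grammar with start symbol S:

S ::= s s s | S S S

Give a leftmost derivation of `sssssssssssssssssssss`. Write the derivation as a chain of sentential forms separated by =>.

S=>SSS=>SSSSS=>SSSSSSS=>sssSSSSSS=>ssssssSSSSS=>sssssssssSSSS=>ssssssssssssSSS=>sssssssssssssssSS=>ssssssssssssssssssS=>sssssssssssssssssssss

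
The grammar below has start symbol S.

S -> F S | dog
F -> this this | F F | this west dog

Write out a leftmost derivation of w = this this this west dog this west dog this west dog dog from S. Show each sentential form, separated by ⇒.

S ⇒ F S ⇒ F F S ⇒ this this F S ⇒ this this this west dog S ⇒ this this this west dog F S ⇒ this this this west dog this west dog S ⇒ this this this west dog this west dog F S ⇒ this this this west dog this west dog this west dog S ⇒ this this this west dog this west dog this west dog dog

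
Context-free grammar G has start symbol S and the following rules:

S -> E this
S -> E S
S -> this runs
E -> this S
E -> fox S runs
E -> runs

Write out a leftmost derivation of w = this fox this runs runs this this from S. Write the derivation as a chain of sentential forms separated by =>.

S => E this   [S -> E this]
E this => this S this   [E -> this S]
this S this => this E this this   [S -> E this]
this E this this => this fox S runs this this   [E -> fox S runs]
this fox S runs this this => this fox this runs runs this this   [S -> this runs]

S => E this => this S this => this E this this => this fox S runs this this => this fox this runs runs this this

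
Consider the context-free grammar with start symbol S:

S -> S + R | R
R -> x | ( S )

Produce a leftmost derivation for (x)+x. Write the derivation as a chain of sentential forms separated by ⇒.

S ⇒ S+R   [S -> S + R]
S+R ⇒ R+R   [S -> R]
R+R ⇒ (S)+R   [R -> ( S )]
(S)+R ⇒ (R)+R   [S -> R]
(R)+R ⇒ (x)+R   [R -> x]
(x)+R ⇒ (x)+x   [R -> x]

S⇒S+R⇒R+R⇒(S)+R⇒(R)+R⇒(x)+R⇒(x)+x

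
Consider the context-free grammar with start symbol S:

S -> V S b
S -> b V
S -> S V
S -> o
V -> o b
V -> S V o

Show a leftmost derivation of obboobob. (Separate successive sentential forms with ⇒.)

S ⇒ VSb   [S -> V S b]
VSb ⇒ obSb   [V -> o b]
obSb ⇒ obbVb   [S -> b V]
obbVb ⇒ obbSVob   [V -> S V o]
obbSVob ⇒ obboVob   [S -> o]
obboVob ⇒ obboobob   [V -> o b]

S ⇒ VSb ⇒ obSb ⇒ obbVb ⇒ obbSVob ⇒ obboVob ⇒ obboobob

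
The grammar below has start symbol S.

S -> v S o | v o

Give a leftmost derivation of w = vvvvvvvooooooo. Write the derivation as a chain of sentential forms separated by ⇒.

S ⇒ vSo   [S -> v S o]
vSo ⇒ vvSoo   [S -> v S o]
vvSoo ⇒ vvvSooo   [S -> v S o]
vvvSooo ⇒ vvvvSoooo   [S -> v S o]
vvvvSoooo ⇒ vvvvvSooooo   [S -> v S o]
vvvvvSooooo ⇒ vvvvvvSoooooo   [S -> v S o]
vvvvvvSoooooo ⇒ vvvvvvvooooooo   [S -> v o]

S ⇒ vSo ⇒ vvSoo ⇒ vvvSooo ⇒ vvvvSoooo ⇒ vvvvvSooooo ⇒ vvvvvvSoooooo ⇒ vvvvvvvooooooo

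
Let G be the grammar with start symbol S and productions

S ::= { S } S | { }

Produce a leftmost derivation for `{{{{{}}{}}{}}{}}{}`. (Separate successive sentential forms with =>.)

S=>{S}S=>{{S}S}S=>{{{S}S}S}S=>{{{{S}S}S}S}S=>{{{{{}}S}S}S}S=>{{{{{}}{}}S}S}S=>{{{{{}}{}}{}}S}S=>{{{{{}}{}}{}}{}}S=>{{{{{}}{}}{}}{}}{}

S => {S}S   [S ::= { S } S]
{S}S => {{S}S}S   [S ::= { S } S]
{{S}S}S => {{{S}S}S}S   [S ::= { S } S]
{{{S}S}S}S => {{{{S}S}S}S}S   [S ::= { S } S]
{{{{S}S}S}S}S => {{{{{}}S}S}S}S   [S ::= { }]
{{{{{}}S}S}S}S => {{{{{}}{}}S}S}S   [S ::= { }]
{{{{{}}{}}S}S}S => {{{{{}}{}}{}}S}S   [S ::= { }]
{{{{{}}{}}{}}S}S => {{{{{}}{}}{}}{}}S   [S ::= { }]
{{{{{}}{}}{}}{}}S => {{{{{}}{}}{}}{}}{}   [S ::= { }]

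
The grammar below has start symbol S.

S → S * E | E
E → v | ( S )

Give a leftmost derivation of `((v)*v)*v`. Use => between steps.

S => S*E   [S → S * E]
S*E => E*E   [S → E]
E*E => (S)*E   [E → ( S )]
(S)*E => (S*E)*E   [S → S * E]
(S*E)*E => (E*E)*E   [S → E]
(E*E)*E => ((S)*E)*E   [E → ( S )]
((S)*E)*E => ((E)*E)*E   [S → E]
((E)*E)*E => ((v)*E)*E   [E → v]
((v)*E)*E => ((v)*v)*E   [E → v]
((v)*v)*E => ((v)*v)*v   [E → v]

S => S*E => E*E => (S)*E => (S*E)*E => (E*E)*E => ((S)*E)*E => ((E)*E)*E => ((v)*E)*E => ((v)*v)*E => ((v)*v)*v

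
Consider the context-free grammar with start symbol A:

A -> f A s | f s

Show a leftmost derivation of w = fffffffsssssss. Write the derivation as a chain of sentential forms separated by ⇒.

A ⇒ fAs   [A -> f A s]
fAs ⇒ ffAss   [A -> f A s]
ffAss ⇒ fffAsss   [A -> f A s]
fffAsss ⇒ ffffAssss   [A -> f A s]
ffffAssss ⇒ fffffAsssss   [A -> f A s]
fffffAsssss ⇒ ffffffAssssss   [A -> f A s]
ffffffAssssss ⇒ fffffffsssssss   [A -> f s]

A ⇒ fAs ⇒ ffAss ⇒ fffAsss ⇒ ffffAssss ⇒ fffffAsssss ⇒ ffffffAssssss ⇒ fffffffsssssss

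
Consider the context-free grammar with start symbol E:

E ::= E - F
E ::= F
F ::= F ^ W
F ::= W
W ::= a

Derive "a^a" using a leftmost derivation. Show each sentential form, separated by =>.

E => F => F^W => W^W => a^W => a^a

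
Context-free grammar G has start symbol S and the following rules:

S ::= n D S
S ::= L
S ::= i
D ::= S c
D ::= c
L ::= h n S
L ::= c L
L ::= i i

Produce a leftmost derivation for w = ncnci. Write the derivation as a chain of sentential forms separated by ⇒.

S ⇒ nDS   [S ::= n D S]
nDS ⇒ ncS   [D ::= c]
ncS ⇒ ncnDS   [S ::= n D S]
ncnDS ⇒ ncncS   [D ::= c]
ncncS ⇒ ncnci   [S ::= i]

S⇒nDS⇒ncS⇒ncnDS⇒ncncS⇒ncnci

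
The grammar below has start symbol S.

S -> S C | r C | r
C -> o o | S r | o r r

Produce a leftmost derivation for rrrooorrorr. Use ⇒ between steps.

S⇒SC⇒SCC⇒SCCC⇒rCCCC⇒rSrCCC⇒rrrCCC⇒rrrooCC⇒rrrooorrC⇒rrrooorrorr

S ⇒ SC   [S -> S C]
SC ⇒ SCC   [S -> S C]
SCC ⇒ SCCC   [S -> S C]
SCCC ⇒ rCCCC   [S -> r C]
rCCCC ⇒ rSrCCC   [C -> S r]
rSrCCC ⇒ rrrCCC   [S -> r]
rrrCCC ⇒ rrrooCC   [C -> o o]
rrrooCC ⇒ rrrooorrC   [C -> o r r]
rrrooorrC ⇒ rrrooorrorr   [C -> o r r]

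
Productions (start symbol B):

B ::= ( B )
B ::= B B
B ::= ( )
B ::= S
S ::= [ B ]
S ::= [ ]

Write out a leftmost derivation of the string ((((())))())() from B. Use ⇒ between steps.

B⇒BB⇒(B)B⇒(BB)B⇒((B)B)B⇒(((B))B)B⇒((((B)))B)B⇒((((())))B)B⇒((((())))())B⇒((((())))())()

B ⇒ BB   [B ::= B B]
BB ⇒ (B)B   [B ::= ( B )]
(B)B ⇒ (BB)B   [B ::= B B]
(BB)B ⇒ ((B)B)B   [B ::= ( B )]
((B)B)B ⇒ (((B))B)B   [B ::= ( B )]
(((B))B)B ⇒ ((((B)))B)B   [B ::= ( B )]
((((B)))B)B ⇒ ((((())))B)B   [B ::= ( )]
((((())))B)B ⇒ ((((())))())B   [B ::= ( )]
((((())))())B ⇒ ((((())))())()   [B ::= ( )]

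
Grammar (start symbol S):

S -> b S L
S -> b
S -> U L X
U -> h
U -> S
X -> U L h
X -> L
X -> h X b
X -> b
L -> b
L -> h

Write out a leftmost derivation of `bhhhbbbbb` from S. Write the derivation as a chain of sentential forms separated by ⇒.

S ⇒ ULX   [S -> U L X]
ULX ⇒ SLX   [U -> S]
SLX ⇒ bSLLX   [S -> b S L]
bSLLX ⇒ bULXLLX   [S -> U L X]
bULXLLX ⇒ bhLXLLX   [U -> h]
bhLXLLX ⇒ bhhXLLX   [L -> h]
bhhXLLX ⇒ bhhhXbLLX   [X -> h X b]
bhhhXbLLX ⇒ bhhhLbLLX   [X -> L]
bhhhLbLLX ⇒ bhhhbbLLX   [L -> b]
bhhhbbLLX ⇒ bhhhbbbLX   [L -> b]
bhhhbbbLX ⇒ bhhhbbbbX   [L -> b]
bhhhbbbbX ⇒ bhhhbbbbb   [X -> b]

S⇒ULX⇒SLX⇒bSLLX⇒bULXLLX⇒bhLXLLX⇒bhhXLLX⇒bhhhXbLLX⇒bhhhLbLLX⇒bhhhbbLLX⇒bhhhbbbLX⇒bhhhbbbbX⇒bhhhbbbbb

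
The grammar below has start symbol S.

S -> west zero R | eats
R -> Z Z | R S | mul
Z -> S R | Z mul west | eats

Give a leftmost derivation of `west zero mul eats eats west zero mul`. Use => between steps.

S => west zero R   [S -> west zero R]
west zero R => west zero R S   [R -> R S]
west zero R S => west zero R S S   [R -> R S]
west zero R S S => west zero R S S S   [R -> R S]
west zero R S S S => west zero mul S S S   [R -> mul]
west zero mul S S S => west zero mul eats S S   [S -> eats]
west zero mul eats S S => west zero mul eats eats S   [S -> eats]
west zero mul eats eats S => west zero mul eats eats west zero R   [S -> west zero R]
west zero mul eats eats west zero R => west zero mul eats eats west zero mul   [R -> mul]

S => west zero R => west zero R S => west zero R S S => west zero R S S S => west zero mul S S S => west zero mul eats S S => west zero mul eats eats S => west zero mul eats eats west zero R => west zero mul eats eats west zero mul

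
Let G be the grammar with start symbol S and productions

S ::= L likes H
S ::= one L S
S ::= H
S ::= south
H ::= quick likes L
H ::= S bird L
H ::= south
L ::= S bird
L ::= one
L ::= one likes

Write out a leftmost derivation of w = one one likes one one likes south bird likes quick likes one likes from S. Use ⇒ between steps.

S ⇒ one L S   [S ::= one L S]
one L S ⇒ one one likes S   [L ::= one likes]
one one likes S ⇒ one one likes L likes H   [S ::= L likes H]
one one likes L likes H ⇒ one one likes S bird likes H   [L ::= S bird]
one one likes S bird likes H ⇒ one one likes one L S bird likes H   [S ::= one L S]
one one likes one L S bird likes H ⇒ one one likes one one likes S bird likes H   [L ::= one likes]
one one likes one one likes S bird likes H ⇒ one one likes one one likes south bird likes H   [S ::= south]
one one likes one one likes south bird likes H ⇒ one one likes one one likes south bird likes quick likes L   [H ::= quick likes L]
one one likes one one likes south bird likes quick likes L ⇒ one one likes one one likes south bird likes quick likes one likes   [L ::= one likes]

S ⇒ one L S ⇒ one one likes S ⇒ one one likes L likes H ⇒ one one likes S bird likes H ⇒ one one likes one L S bird likes H ⇒ one one likes one one likes S bird likes H ⇒ one one likes one one likes south bird likes H ⇒ one one likes one one likes south bird likes quick likes L ⇒ one one likes one one likes south bird likes quick likes one likes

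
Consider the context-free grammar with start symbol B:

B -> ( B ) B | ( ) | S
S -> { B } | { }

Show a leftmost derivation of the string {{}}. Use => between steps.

B => S => {B} => {S} => {{}}

B => S   [B -> S]
S => {B}   [S -> { B }]
{B} => {S}   [B -> S]
{S} => {{}}   [S -> { }]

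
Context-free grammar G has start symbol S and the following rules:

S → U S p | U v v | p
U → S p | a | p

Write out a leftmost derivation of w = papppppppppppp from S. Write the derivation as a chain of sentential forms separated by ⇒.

S ⇒ USp ⇒ pSp ⇒ pUSpp ⇒ pSpSpp ⇒ pUSppSpp ⇒ pSpSppSpp ⇒ pUSppSppSpp ⇒ pSpSppSppSpp ⇒ pUSppSppSppSpp ⇒ paSppSppSppSpp ⇒ papppSppSppSpp ⇒ pappppppSppSpp ⇒ papppppppppSpp ⇒ papppppppppppp

S ⇒ USp   [S → U S p]
USp ⇒ pSp   [U → p]
pSp ⇒ pUSpp   [S → U S p]
pUSpp ⇒ pSpSpp   [U → S p]
pSpSpp ⇒ pUSppSpp   [S → U S p]
pUSppSpp ⇒ pSpSppSpp   [U → S p]
pSpSppSpp ⇒ pUSppSppSpp   [S → U S p]
pUSppSppSpp ⇒ pSpSppSppSpp   [U → S p]
pSpSppSppSpp ⇒ pUSppSppSppSpp   [S → U S p]
pUSppSppSppSpp ⇒ paSppSppSppSpp   [U → a]
paSppSppSppSpp ⇒ papppSppSppSpp   [S → p]
papppSppSppSpp ⇒ pappppppSppSpp   [S → p]
pappppppSppSpp ⇒ papppppppppSpp   [S → p]
papppppppppSpp ⇒ papppppppppppp   [S → p]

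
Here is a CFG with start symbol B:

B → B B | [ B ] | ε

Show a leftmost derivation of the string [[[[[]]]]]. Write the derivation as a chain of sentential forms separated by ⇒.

B ⇒ [B]   [B → [ B ]]
[B] ⇒ [BB]   [B → B B]
[BB] ⇒ [[B]B]   [B → [ B ]]
[[B]B] ⇒ [[[B]]B]   [B → [ B ]]
[[[B]]B] ⇒ [[[BB]]B]   [B → B B]
[[[BB]]B] ⇒ [[[[B]B]]B]   [B → [ B ]]
[[[[B]B]]B] ⇒ [[[[BB]B]]B]   [B → B B]
[[[[BB]B]]B] ⇒ [[[[[B]B]B]]B]   [B → [ B ]]
[[[[[B]B]B]]B] ⇒ [[[[[]B]B]]B]   [B → ε]
[[[[[]B]B]]B] ⇒ [[[[[]]B]]B]   [B → ε]
[[[[[]]B]]B] ⇒ [[[[[]]]]B]   [B → ε]
[[[[[]]]]B] ⇒ [[[[[]]]]]   [B → ε]

B ⇒ [B] ⇒ [BB] ⇒ [[B]B] ⇒ [[[B]]B] ⇒ [[[BB]]B] ⇒ [[[[B]B]]B] ⇒ [[[[BB]B]]B] ⇒ [[[[[B]B]B]]B] ⇒ [[[[[]B]B]]B] ⇒ [[[[[]]B]]B] ⇒ [[[[[]]]]B] ⇒ [[[[[]]]]]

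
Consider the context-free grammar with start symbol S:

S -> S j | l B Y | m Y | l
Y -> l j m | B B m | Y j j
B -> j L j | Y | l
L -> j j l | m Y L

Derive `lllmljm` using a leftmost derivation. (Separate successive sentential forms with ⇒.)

S ⇒ lBY   [S -> l B Y]
lBY ⇒ lYY   [B -> Y]
lYY ⇒ lBBmY   [Y -> B B m]
lBBmY ⇒ llBmY   [B -> l]
llBmY ⇒ lllmY   [B -> l]
lllmY ⇒ lllmljm   [Y -> l j m]

S⇒lBY⇒lYY⇒lBBmY⇒llBmY⇒lllmY⇒lllmljm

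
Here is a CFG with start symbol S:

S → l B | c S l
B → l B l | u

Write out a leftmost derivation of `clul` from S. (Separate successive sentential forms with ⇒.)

S ⇒ cSl ⇒ clBl ⇒ clul

S ⇒ cSl   [S → c S l]
cSl ⇒ clBl   [S → l B]
clBl ⇒ clul   [B → u]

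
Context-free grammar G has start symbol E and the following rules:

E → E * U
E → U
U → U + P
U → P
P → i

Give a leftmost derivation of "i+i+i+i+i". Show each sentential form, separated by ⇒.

E⇒U⇒U+P⇒U+P+P⇒U+P+P+P⇒U+P+P+P+P⇒P+P+P+P+P⇒i+P+P+P+P⇒i+i+P+P+P⇒i+i+i+P+P⇒i+i+i+i+P⇒i+i+i+i+i

E ⇒ U   [E → U]
U ⇒ U+P   [U → U + P]
U+P ⇒ U+P+P   [U → U + P]
U+P+P ⇒ U+P+P+P   [U → U + P]
U+P+P+P ⇒ U+P+P+P+P   [U → U + P]
U+P+P+P+P ⇒ P+P+P+P+P   [U → P]
P+P+P+P+P ⇒ i+P+P+P+P   [P → i]
i+P+P+P+P ⇒ i+i+P+P+P   [P → i]
i+i+P+P+P ⇒ i+i+i+P+P   [P → i]
i+i+i+P+P ⇒ i+i+i+i+P   [P → i]
i+i+i+i+P ⇒ i+i+i+i+i   [P → i]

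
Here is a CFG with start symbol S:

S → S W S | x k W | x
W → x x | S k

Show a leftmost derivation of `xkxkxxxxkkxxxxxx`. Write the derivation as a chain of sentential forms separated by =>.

S => SWS => SWSWS => xkWWSWS => xkSkWSWS => xkxkWkWSWS => xkxkSkkWSWS => xkxkSWSkkWSWS => xkxkxWSkkWSWS => xkxkxxxSkkWSWS => xkxkxxxxkkWSWS => xkxkxxxxkkxxSWS => xkxkxxxxkkxxxWS => xkxkxxxxkkxxxxxS => xkxkxxxxkkxxxxxx

S => SWS   [S → S W S]
SWS => SWSWS   [S → S W S]
SWSWS => xkWWSWS   [S → x k W]
xkWWSWS => xkSkWSWS   [W → S k]
xkSkWSWS => xkxkWkWSWS   [S → x k W]
xkxkWkWSWS => xkxkSkkWSWS   [W → S k]
xkxkSkkWSWS => xkxkSWSkkWSWS   [S → S W S]
xkxkSWSkkWSWS => xkxkxWSkkWSWS   [S → x]
xkxkxWSkkWSWS => xkxkxxxSkkWSWS   [W → x x]
xkxkxxxSkkWSWS => xkxkxxxxkkWSWS   [S → x]
xkxkxxxxkkWSWS => xkxkxxxxkkxxSWS   [W → x x]
xkxkxxxxkkxxSWS => xkxkxxxxkkxxxWS   [S → x]
xkxkxxxxkkxxxWS => xkxkxxxxkkxxxxxS   [W → x x]
xkxkxxxxkkxxxxxS => xkxkxxxxkkxxxxxx   [S → x]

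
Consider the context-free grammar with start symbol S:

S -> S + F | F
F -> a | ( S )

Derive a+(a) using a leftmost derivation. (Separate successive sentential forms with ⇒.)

S ⇒ S+F   [S -> S + F]
S+F ⇒ F+F   [S -> F]
F+F ⇒ a+F   [F -> a]
a+F ⇒ a+(S)   [F -> ( S )]
a+(S) ⇒ a+(F)   [S -> F]
a+(F) ⇒ a+(a)   [F -> a]

S ⇒ S+F ⇒ F+F ⇒ a+F ⇒ a+(S) ⇒ a+(F) ⇒ a+(a)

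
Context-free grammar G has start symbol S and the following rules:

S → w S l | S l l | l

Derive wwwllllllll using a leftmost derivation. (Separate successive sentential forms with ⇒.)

S ⇒ Sll ⇒ Sllll ⇒ wSlllll ⇒ wwSllllll ⇒ wwwSlllllll ⇒ wwwllllllll

S ⇒ Sll   [S → S l l]
Sll ⇒ Sllll   [S → S l l]
Sllll ⇒ wSlllll   [S → w S l]
wSlllll ⇒ wwSllllll   [S → w S l]
wwSllllll ⇒ wwwSlllllll   [S → w S l]
wwwSlllllll ⇒ wwwllllllll   [S → l]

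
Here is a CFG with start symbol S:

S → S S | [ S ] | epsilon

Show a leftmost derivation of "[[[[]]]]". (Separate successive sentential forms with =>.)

S => [S]   [S → [ S ]]
[S] => [[S]]   [S → [ S ]]
[[S]] => [[[S]]]   [S → [ S ]]
[[[S]]] => [[[SS]]]   [S → S S]
[[[SS]]] => [[[SSS]]]   [S → S S]
[[[SSS]]] => [[[[S]SS]]]   [S → [ S ]]
[[[[S]SS]]] => [[[[]SS]]]   [S → epsilon]
[[[[]SS]]] => [[[[]S]]]   [S → epsilon]
[[[[]S]]] => [[[[]]]]   [S → epsilon]

S=>[S]=>[[S]]=>[[[S]]]=>[[[SS]]]=>[[[SSS]]]=>[[[[S]SS]]]=>[[[[]SS]]]=>[[[[]S]]]=>[[[[]]]]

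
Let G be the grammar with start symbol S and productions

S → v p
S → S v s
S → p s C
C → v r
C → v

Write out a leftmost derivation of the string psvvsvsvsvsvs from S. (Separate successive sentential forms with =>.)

S=>Svs=>Svsvs=>Svsvsvs=>Svsvsvsvs=>Svsvsvsvsvs=>psCvsvsvsvsvs=>psvvsvsvsvsvs

S => Svs   [S → S v s]
Svs => Svsvs   [S → S v s]
Svsvs => Svsvsvs   [S → S v s]
Svsvsvs => Svsvsvsvs   [S → S v s]
Svsvsvsvs => Svsvsvsvsvs   [S → S v s]
Svsvsvsvsvs => psCvsvsvsvsvs   [S → p s C]
psCvsvsvsvsvs => psvvsvsvsvsvs   [C → v]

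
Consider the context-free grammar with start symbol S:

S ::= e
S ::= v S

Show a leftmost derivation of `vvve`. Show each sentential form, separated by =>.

S=>vS=>vvS=>vvvS=>vvve

S => vS   [S ::= v S]
vS => vvS   [S ::= v S]
vvS => vvvS   [S ::= v S]
vvvS => vvve   [S ::= e]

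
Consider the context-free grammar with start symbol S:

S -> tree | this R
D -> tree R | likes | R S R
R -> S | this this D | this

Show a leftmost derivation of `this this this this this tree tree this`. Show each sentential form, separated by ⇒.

S ⇒ this R   [S -> this R]
this R ⇒ this S   [R -> S]
this S ⇒ this this R   [S -> this R]
this this R ⇒ this this this this D   [R -> this this D]
this this this this D ⇒ this this this this R S R   [D -> R S R]
this this this this R S R ⇒ this this this this S S R   [R -> S]
this this this this S S R ⇒ this this this this this R S R   [S -> this R]
this this this this this R S R ⇒ this this this this this S S R   [R -> S]
this this this this this S S R ⇒ this this this this this tree S R   [S -> tree]
this this this this this tree S R ⇒ this this this this this tree tree R   [S -> tree]
this this this this this tree tree R ⇒ this this this this this tree tree this   [R -> this]

S ⇒ this R ⇒ this S ⇒ this this R ⇒ this this this this D ⇒ this this this this R S R ⇒ this this this this S S R ⇒ this this this this this R S R ⇒ this this this this this S S R ⇒ this this this this this tree S R ⇒ this this this this this tree tree R ⇒ this this this this this tree tree this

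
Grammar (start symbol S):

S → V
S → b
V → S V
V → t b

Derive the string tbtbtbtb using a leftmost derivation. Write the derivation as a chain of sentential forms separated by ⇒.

S ⇒ V   [S → V]
V ⇒ SV   [V → S V]
SV ⇒ VV   [S → V]
VV ⇒ SVV   [V → S V]
SVV ⇒ VVV   [S → V]
VVV ⇒ tbVV   [V → t b]
tbVV ⇒ tbSVV   [V → S V]
tbSVV ⇒ tbVVV   [S → V]
tbVVV ⇒ tbtbVV   [V → t b]
tbtbVV ⇒ tbtbtbV   [V → t b]
tbtbtbV ⇒ tbtbtbtb   [V → t b]

S⇒V⇒SV⇒VV⇒SVV⇒VVV⇒tbVV⇒tbSVV⇒tbVVV⇒tbtbVV⇒tbtbtbV⇒tbtbtbtb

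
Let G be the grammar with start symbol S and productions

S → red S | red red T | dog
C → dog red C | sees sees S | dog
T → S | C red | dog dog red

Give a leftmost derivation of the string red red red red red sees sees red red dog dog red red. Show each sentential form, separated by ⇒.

S ⇒ red red T   [S → red red T]
red red T ⇒ red red S   [T → S]
red red S ⇒ red red red S   [S → red S]
red red red S ⇒ red red red red red T   [S → red red T]
red red red red red T ⇒ red red red red red C red   [T → C red]
red red red red red C red ⇒ red red red red red sees sees S red   [C → sees sees S]
red red red red red sees sees S red ⇒ red red red red red sees sees red red T red   [S → red red T]
red red red red red sees sees red red T red ⇒ red red red red red sees sees red red dog dog red red   [T → dog dog red]

S ⇒ red red T ⇒ red red S ⇒ red red red S ⇒ red red red red red T ⇒ red red red red red C red ⇒ red red red red red sees sees S red ⇒ red red red red red sees sees red red T red ⇒ red red red red red sees sees red red dog dog red red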